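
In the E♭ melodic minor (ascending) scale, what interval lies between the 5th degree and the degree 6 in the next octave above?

The scale runs E♭ F G♭ A♭ B♭ C D.
That puts B♭ below C.
B♭ up to C spans 9 letter names and 14 semitones — a major ninth.

major ninth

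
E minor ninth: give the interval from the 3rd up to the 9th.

major seventh

Spelling the chord: E, G, B, D, F#.
So we need the interval from G up to F#.
From G to F# is 11 semitones, exactly the major seventh.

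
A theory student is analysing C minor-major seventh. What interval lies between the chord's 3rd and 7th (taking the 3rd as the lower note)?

augmented fifth

The chord tones of Cm(maj7) are C–Eb–G–B.
3rd = Eb; 7th = B.
Eb up to B is 8 semitones, a half step wider than a perfect fifth, so the interval is augmented.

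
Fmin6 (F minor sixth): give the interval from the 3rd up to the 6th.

Spelling the chord: F-Ab-C-D.
That puts Ab below D.
From Ab to D: 6 semitones over a fourth = augmented.

augmented fourth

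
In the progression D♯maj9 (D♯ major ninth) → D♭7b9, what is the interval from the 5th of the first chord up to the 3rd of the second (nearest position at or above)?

diminished sixth

D♯maj9 (D♯ major ninth) has A♯ as its 5th, and D♭7b9 has F as its 3rd.
6 letter names make it a sixth; at 7 semitones (a whole step narrower than major) the quality is diminished.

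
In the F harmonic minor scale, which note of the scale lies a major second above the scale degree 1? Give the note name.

The scale is F G A♭ B♭ C D♭ E.
The scale degree 1 is F; a major second above that is G — scale degree 2.

G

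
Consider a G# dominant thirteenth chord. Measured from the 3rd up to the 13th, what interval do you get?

Spelling the chord: G#-B#-D#-F#-A#-E#.
3rd = B#; 13th = E#.
B# up to E# spans 11 letter names and 17 semitones — a perfect eleventh.

perfect eleventh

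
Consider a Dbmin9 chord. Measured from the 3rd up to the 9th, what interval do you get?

The chord tones of Dbmin9 (Db minor ninth) are Db, Fb, Ab, Cb, Eb.
The 3rd is Fb and the 9th is Eb.
Fb up to Eb spans 7 letter names and 11 semitones — a major seventh.

M7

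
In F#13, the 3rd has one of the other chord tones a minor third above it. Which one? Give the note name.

C#

F#13 is spelled F#-A#-C#-E-G#-D#.
The 3rd is A#. A minor third above A# is C#.
C# is the chord's 5th.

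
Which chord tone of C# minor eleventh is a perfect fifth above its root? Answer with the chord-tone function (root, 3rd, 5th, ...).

The chord tones of C# minor eleventh are C#-E-G#-B-D#-F#.
The root is C#. A perfect fifth above C# is G#.
G# is the chord's 5th.

5th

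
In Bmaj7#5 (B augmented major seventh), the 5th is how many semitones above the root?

Bmaj7#5: B, D#, F##, A#.
B to F## is an augmented fifth: 8 semitones.

8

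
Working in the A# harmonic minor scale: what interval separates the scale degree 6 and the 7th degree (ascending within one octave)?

augmented second

A# harmonic minor: A# B# C# D# E# F# G##.
That puts F# below G##.
F# up to G## is 3 semitones, a half step wider than a major second, so the interval is augmented.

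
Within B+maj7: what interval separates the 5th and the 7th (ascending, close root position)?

minor third

Spelling the chord: B, D#, F##, A#.
The 5th is F## and the 7th is A#.
F## up to A# is 3 semitones, a half step narrower than a major third, so the interval is minor.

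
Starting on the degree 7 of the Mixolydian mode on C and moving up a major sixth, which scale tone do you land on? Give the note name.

G

The scale is C D E F G A Bb.
The degree 7 is Bb; a major sixth above that is G — scale degree 5.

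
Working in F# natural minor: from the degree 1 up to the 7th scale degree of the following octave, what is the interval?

minor 14th

F# natural minor: F# G# A B C# D E.
So we need the interval from F# up to E.
14 letter names make it a fourteenth; at 22 semitones (a half step narrower than major) the quality is minor.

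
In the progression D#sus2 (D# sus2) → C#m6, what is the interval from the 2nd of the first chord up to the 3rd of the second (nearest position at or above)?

d8

D#sus2 (D# sus2) has E# as its 2nd, and C#m6 has E as its 3rd.
E# up to E is 11 semitones, a half step narrower than a perfect octave, so the interval is diminished.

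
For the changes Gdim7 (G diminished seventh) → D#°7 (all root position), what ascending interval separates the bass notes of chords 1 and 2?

augmented fifth

The roots are G and D#.
5 letter names make it a fifth; at 8 semitones (a half step wider than perfect) the quality is augmented.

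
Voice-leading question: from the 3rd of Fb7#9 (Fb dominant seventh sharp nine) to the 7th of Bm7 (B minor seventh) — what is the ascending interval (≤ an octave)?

Fb7#9 (Fb dominant seventh sharp nine) has Ab as its 3rd, and Bm7 (B minor seventh) has A as its 7th.
1 letter names make it a unison; at 1 semitone (a half step wider than perfect) the quality is augmented.

augmented 1st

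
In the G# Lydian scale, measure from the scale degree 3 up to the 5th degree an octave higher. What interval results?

The scale runs G# A# B# C## D# E# F##.
Scale degree 3 = B#; 5th scale degree (up an octave) = D#.
From B# to D#: 15 semitones over a tenth = minor.

minor tenth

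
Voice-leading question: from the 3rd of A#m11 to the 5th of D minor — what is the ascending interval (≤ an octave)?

minor 6th

A#m11 has C# as its 3rd, and D minor has A as its 5th.
6 letter names make it a sixth; at 8 semitones (a half step narrower than major) the quality is minor.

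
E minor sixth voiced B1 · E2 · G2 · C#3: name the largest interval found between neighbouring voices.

Adjacent intervals: B1→E2 = perfect fourth; E2→G2 = minor third; G2→C#3 = augmented fourth.
The largest is G2 to C#3, an augmented fourth (6 semitones).

augmented fourth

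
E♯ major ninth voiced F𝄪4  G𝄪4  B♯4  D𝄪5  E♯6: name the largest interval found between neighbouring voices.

Adjacent intervals: F𝄪4→G𝄪4 = major second; G𝄪4→B♯4 = minor third; B♯4→D𝄪5 = major third; D𝄪5→E♯6 = minor ninth.
The largest is D𝄪5 to E♯6, a minor ninth (13 semitones).

minor ninth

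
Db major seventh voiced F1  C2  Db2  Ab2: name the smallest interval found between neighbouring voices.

Adjacent intervals: F1→C2 = perfect fifth; C2→Db2 = minor second; Db2→Ab2 = perfect fifth.
The smallest is C2 to Db2, a minor second (1 semitone).

minor second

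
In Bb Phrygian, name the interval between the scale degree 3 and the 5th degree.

major third

Spelling Bb Phrygian: Bb Cb Db Eb F Gb Ab.
Scale degree 3 = Db; degree 5 = F.
Db up to F spans 3 letter names and 4 semitones — a major third.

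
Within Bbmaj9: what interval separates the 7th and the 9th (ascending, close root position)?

minor third

Spelling the chord: Bb-D-F-A-C.
7th = A; 9th = C.
3 letter names make it a third; at 3 semitones (a half step narrower than major) the quality is minor.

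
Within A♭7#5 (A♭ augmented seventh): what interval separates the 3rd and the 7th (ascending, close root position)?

A♭7#5 is spelled A♭–C–E–G♭.
The 3rd is C and the 7th is G♭.
C up to G♭ is 6 semitones, a half step narrower than a perfect fifth, so the interval is diminished.
This 3–7 tritone is the characteristic tension at the heart of the dominant sound.

diminished fifth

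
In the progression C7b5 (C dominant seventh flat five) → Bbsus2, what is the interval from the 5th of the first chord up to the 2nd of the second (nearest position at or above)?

augmented fourth

The 5th of C7b5 (C dominant seventh flat five) is Gb; the 2nd of Bbsus2 is C.
4 letter names make it a fourth; at 6 semitones (a half step wider than perfect) the quality is augmented.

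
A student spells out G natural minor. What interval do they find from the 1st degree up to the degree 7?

G natural minor: G A Bb C D Eb F.
That puts G below F.
G up to F is 10 semitones, a half step narrower than a major seventh, so the interval is minor.

minor 7th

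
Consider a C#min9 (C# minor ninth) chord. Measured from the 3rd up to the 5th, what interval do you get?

M3

C#min9 is spelled C#–E–G#–B–D#.
So we need the interval from E up to G#.
E up to G# spans 3 letter names and 4 semitones — a major third.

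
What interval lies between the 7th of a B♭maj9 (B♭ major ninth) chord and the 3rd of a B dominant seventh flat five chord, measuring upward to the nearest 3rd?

B♭maj9 (B♭ major ninth) has A as its 7th, and B dominant seventh flat five has D♯ as its 3rd.
A up to D♯ is 6 semitones, a half step wider than a perfect fourth, so the interval is augmented.

augmented fourth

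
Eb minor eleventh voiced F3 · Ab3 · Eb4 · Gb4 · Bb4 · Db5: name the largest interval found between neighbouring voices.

perfect fifth

Adjacent intervals: F3→Ab3 = minor third; Ab3→Eb4 = perfect fifth; Eb4→Gb4 = minor third; Gb4→Bb4 = major third; Bb4→Db5 = minor third.
The largest is Ab3 to Eb4, a perfect fifth (7 semitones).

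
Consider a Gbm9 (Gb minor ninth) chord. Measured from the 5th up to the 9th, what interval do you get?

Spelling the chord: Gb Bbb Db Fb Ab.
So we need the interval from Db up to Ab.
Counting 5 letters and 7 half steps from Db gives a perfect fifth.

perfect fifth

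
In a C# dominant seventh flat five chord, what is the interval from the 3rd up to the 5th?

Spelling the chord: C#–E#–G–B.
So we need the interval from E# up to G.
3 letter names make it a third; at 2 semitones (a whole step narrower than major) the quality is diminished.

diminished third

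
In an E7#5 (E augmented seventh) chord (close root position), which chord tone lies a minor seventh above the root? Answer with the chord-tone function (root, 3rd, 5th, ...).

Spelling the chord: E-G#-B#-D.
The root is E. A minor seventh above E is D.
D is the chord's 7th.

7th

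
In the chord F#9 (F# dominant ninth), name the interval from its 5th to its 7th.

m3

F#9 (F# dominant ninth): F# A# C# E G#.
So we need the interval from C# up to E.
From C# to E: 3 semitones over a third = minor.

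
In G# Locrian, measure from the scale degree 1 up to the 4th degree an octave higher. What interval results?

perfect eleventh

Spelling G# Locrian: G# A B C# D E F#.
The scale degree 1 is G# and the 4th scale degree (up an octave) is C#.
G# up to C# spans 11 letter names and 17 semitones — a perfect eleventh.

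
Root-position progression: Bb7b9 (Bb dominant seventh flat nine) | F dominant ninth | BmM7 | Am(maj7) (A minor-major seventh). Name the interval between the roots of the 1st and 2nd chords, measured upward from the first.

perfect fifth

The roots are Bb and F.
Bb up to F spans 5 letter names and 7 semitones — a perfect fifth.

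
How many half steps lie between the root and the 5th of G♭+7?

8

G♭+7 is spelled G♭ B♭ D F♭.
G♭ to D is an augmented fifth: 8 semitones.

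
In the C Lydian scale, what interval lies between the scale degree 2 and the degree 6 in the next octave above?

Spelling the C Lydian scale: C D E F♯ G A B.
So we need the interval from D up to A.
Counting 12 letters and 19 half steps from D gives a perfect twelfth.

perfect 12th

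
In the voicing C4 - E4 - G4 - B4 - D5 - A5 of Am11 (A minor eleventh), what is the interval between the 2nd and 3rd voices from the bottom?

Those voices are E4 and G4.
3 letter names make it a third; at 3 semitones (a half step narrower than major) the quality is minor.

minor third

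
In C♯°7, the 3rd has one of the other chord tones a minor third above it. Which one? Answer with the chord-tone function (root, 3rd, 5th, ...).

The chord tones of C♯°7 are C♯–E–G–B♭.
The 3rd is E. A minor third above E is G.
G is the chord's 5th.

5th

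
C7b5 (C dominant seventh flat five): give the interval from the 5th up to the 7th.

The chord tones of C7b5 are C, E, Gb, Bb.
So we need the interval from Gb up to Bb.
Gb up to Bb spans 3 letter names and 4 semitones — a major third.

major 3rd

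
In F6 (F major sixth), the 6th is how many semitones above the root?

9

F6: F, A, C, D.
F to D is a major sixth: 9 semitones.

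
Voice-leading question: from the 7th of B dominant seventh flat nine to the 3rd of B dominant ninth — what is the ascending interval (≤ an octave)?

augmented 4th

The 7th of B dominant seventh flat nine is A; the 3rd of B dominant ninth is D♯.
4 letter names make it a fourth; at 6 semitones (a half step wider than perfect) the quality is augmented.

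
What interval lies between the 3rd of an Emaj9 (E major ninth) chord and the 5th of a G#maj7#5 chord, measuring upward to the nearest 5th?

The 3rd of Emaj9 (E major ninth) is G#; the 5th of G#maj7#5 is D##.
5 letter names make it a fifth; at 8 semitones (a half step wider than perfect) the quality is augmented.

augmented 5th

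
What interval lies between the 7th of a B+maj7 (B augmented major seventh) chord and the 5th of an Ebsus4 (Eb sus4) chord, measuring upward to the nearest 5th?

The 7th of B+maj7 (B augmented major seventh) is A#; the 5th of Ebsus4 (Eb sus4) is Bb.
From A# to Bb: 0 semitones over a second = diminished.

d2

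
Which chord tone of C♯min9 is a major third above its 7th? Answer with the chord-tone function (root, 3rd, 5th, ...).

9th

The chord tones of C♯min9 (C♯ minor ninth) are C♯ E G♯ B D♯.
The 7th is B. A major third above B is D♯.
D♯ is the chord's 9th.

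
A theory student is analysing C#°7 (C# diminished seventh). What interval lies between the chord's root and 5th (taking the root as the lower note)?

diminished fifth

Spelling the chord: C#, E, G, Bb.
So we need the interval from C# up to G.
From C# to G: 6 semitones over a fifth = diminished.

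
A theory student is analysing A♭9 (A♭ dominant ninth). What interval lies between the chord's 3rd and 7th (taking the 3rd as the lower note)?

A♭9: A♭–C–E♭–G♭–B♭.
That puts C below G♭.
C up to G♭ is 6 semitones, a half step narrower than a perfect fifth, so the interval is diminished.

d5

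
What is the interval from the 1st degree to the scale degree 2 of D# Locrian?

m2

The scale runs D# E F# G# A B C#.
The 1st degree is D# and the 2nd degree is E.
2 letter names make it a second; at 1 semitone (a half step narrower than major) the quality is minor.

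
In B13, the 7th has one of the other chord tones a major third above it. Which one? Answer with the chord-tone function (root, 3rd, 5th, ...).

9th

The chord tones of B13 (B dominant thirteenth) are B D# F# A C# G#.
The 7th is A. A major third above A is C#.
C# is the chord's 9th.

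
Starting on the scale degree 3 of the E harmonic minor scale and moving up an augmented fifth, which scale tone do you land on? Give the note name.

D#

The scale is E F♯ G A B C D♯.
The scale degree 3 is G; an augmented fifth above that is D♯ — scale degree 7.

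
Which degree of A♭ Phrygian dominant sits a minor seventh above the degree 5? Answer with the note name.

Db

The scale is A♭ B𝄫 C D♭ E♭ F♭ G♭.
The degree 5 is E♭; a minor seventh above that is D♭ — scale degree 4.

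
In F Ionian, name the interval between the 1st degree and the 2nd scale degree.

The scale runs F G A Bb C D E.
1st degree = F; scale degree 2 = G.
F up to G spans 2 letter names and 2 semitones — a major second.

major second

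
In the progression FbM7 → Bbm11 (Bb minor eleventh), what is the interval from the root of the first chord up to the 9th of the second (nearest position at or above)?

augmented 5th

FbM7 has Fb as its root, and Bbm11 (Bb minor eleventh) has C as its 9th.
5 letter names make it a fifth; at 8 semitones (a half step wider than perfect) the quality is augmented.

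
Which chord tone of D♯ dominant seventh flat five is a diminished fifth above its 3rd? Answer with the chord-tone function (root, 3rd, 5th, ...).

7th

D♯ dominant seventh flat five: D♯–F𝄪–A–C♯.
The 3rd is F𝄪. A diminished fifth above F𝄪 is C♯.
C♯ is the chord's 7th.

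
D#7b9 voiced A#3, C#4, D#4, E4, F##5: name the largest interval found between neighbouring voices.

A9

Adjacent intervals: A#3→C#4 = minor third; C#4→D#4 = major second; D#4→E4 = minor second; E4→F##5 = augmented ninth.
The largest is E4 to F##5, an augmented ninth (15 semitones).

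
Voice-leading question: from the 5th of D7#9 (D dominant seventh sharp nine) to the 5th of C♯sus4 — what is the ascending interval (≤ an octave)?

D7#9 (D dominant seventh sharp nine) has A as its 5th, and C♯sus4 has G♯ as its 5th.
From A to G♯ is 11 semitones, exactly the major seventh.

M7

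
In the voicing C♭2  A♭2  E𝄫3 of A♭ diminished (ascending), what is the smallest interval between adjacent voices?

Adjacent intervals: C♭2→A♭2 = major sixth; A♭2→E𝄫3 = diminished fifth.
The smallest is A♭2 to E𝄫3, a diminished fifth (6 semitones).

diminished fifth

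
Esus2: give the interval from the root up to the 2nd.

major second

Esus2: E F# B.
So we need the interval from E up to F#.
From E to F# is 2 semitones, exactly the major second.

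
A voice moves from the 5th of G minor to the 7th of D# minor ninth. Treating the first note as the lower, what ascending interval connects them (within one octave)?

The 5th of G minor is D; the 7th of D# minor ninth is C#.
From D to C# is 11 semitones, exactly the major seventh.

major seventh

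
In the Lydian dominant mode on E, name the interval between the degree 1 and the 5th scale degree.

The scale runs E F♯ G♯ A♯ B C♯ D.
The degree 1 is E and the scale degree 5 is B.
From E to B is 7 semitones, exactly the perfect fifth.

perfect 5th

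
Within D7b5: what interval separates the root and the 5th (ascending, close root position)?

D7b5 is spelled D, F♯, A♭, C.
Root = D; 5th = A♭.
D up to A♭ is 6 semitones, a half step narrower than a perfect fifth, so the interval is diminished.

d5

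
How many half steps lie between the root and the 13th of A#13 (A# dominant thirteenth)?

21

The chord tones of A#13 (A# dominant thirteenth) are A#, C##, E#, G#, B#, F##.
A# to F## is a major thirteenth: 21 semitones.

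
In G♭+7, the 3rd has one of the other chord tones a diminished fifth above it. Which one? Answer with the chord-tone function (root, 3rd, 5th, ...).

7th

G♭ augmented seventh is spelled G♭–B♭–D–F♭.
The 3rd is B♭. A diminished fifth above B♭ is F♭.
F♭ is the chord's 7th.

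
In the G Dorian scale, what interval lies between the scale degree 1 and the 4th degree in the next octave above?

perfect eleventh

The scale runs G A B♭ C D E F.
That puts G below C.
From G to C is 17 semitones, exactly the perfect eleventh.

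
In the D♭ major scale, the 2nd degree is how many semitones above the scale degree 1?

2

The scale is D♭ E♭ F G♭ A♭ B♭ C.
D♭ up to E♭ is a major second — 2 semitones.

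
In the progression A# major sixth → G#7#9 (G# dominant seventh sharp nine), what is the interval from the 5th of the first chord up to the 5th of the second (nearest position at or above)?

minor seventh

The 5th of A# major sixth is E#; the 5th of G#7#9 (G# dominant seventh sharp nine) is D#.
E# up to D# is 10 semitones, a half step narrower than a major seventh, so the interval is minor.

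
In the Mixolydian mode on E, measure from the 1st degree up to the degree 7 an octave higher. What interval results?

m14

Spelling the Mixolydian mode on E: E F# G# A B C# D.
That puts E below D.
E up to D is 22 semitones, a half step narrower than a major fourteenth, so the interval is minor.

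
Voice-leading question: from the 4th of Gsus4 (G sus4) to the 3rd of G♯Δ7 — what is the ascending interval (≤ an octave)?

Gsus4 (G sus4) has C as its 4th, and G♯Δ7 has B♯ as its 3rd.
From C to B♯: 12 semitones over a seventh = augmented.

augmented seventh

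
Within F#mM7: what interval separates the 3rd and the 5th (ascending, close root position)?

Spelling the chord: F#, A, C#, E#.
That puts A below C#.
From A to C# is 4 semitones, exactly the major third.

major third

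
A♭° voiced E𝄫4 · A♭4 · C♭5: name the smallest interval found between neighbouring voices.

minor 3rd

Adjacent intervals: E𝄫4→A♭4 = augmented fourth; A♭4→C♭5 = minor third.
The smallest is A♭4 to C♭5, a minor third (3 semitones).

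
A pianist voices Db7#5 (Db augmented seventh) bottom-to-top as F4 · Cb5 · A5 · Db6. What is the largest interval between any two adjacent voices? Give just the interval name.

augmented sixth

Adjacent intervals: F4→Cb5 = diminished fifth; Cb5→A5 = augmented sixth; A5→Db6 = diminished fourth.
The largest is Cb5 to A5, an augmented sixth (10 semitones).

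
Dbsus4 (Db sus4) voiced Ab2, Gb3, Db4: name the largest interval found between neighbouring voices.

m7

Adjacent intervals: Ab2→Gb3 = minor seventh; Gb3→Db4 = perfect fifth.
The largest is Ab2 to Gb3, a minor seventh (10 semitones).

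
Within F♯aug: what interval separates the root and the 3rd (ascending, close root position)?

F♯ augmented is spelled F♯ A♯ C𝄪.
Root = F♯; 3rd = A♯.
Counting 3 letters and 4 half steps from F♯ gives a major third.

major 3rd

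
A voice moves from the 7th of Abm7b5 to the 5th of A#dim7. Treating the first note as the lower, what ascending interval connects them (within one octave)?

augmented 6th

The 7th of Abm7b5 is Gb; the 5th of A#dim7 is E.
6 letter names make it a sixth; at 10 semitones (a half step wider than major) the quality is augmented.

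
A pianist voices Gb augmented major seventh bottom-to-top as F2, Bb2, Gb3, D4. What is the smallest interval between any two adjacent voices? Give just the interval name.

perfect 4th

Adjacent intervals: F2→Bb2 = perfect fourth; Bb2→Gb3 = minor sixth; Gb3→D4 = augmented fifth.
The smallest is F2 to Bb2, a perfect fourth (5 semitones).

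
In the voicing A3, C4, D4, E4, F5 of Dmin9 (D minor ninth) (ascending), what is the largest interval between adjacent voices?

Adjacent intervals: A3→C4 = minor third; C4→D4 = major second; D4→E4 = major second; E4→F5 = minor ninth.
The largest is E4 to F5, a minor ninth (13 semitones).

minor ninth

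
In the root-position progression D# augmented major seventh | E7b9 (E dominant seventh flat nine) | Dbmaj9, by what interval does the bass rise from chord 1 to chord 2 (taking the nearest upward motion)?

The roots are D# and E.
From D# to E: 1 semitone over a second = minor.

minor 2nd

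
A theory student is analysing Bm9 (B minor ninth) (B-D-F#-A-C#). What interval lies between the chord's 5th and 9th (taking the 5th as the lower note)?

P5

That puts F# below C#.
F# up to C# spans 5 letter names and 7 semitones — a perfect fifth.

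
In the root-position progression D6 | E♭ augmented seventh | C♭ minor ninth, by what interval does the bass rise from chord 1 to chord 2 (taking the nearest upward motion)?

minor 2nd

The roots are D and E♭.
D up to E♭ is 1 semitone, a half step narrower than a major second, so the interval is minor.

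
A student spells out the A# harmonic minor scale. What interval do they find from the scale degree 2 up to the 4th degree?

minor third

The scale runs A# B# C# D# E# F# G##.
So we need the interval from B# up to D#.
From B# to D#: 3 semitones over a third = minor.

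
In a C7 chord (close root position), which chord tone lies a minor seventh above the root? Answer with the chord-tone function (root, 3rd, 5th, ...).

7th

C dominant seventh is spelled C–E–G–B♭.
The root is C. A minor seventh above C is B♭.
B♭ is the chord's 7th.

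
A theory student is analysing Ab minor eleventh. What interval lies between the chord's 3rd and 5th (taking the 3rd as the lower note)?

major third

Ab minor eleventh: Ab Cb Eb Gb Bb Db.
3rd = Cb; 5th = Eb.
Counting 3 letters and 4 half steps from Cb gives a major third.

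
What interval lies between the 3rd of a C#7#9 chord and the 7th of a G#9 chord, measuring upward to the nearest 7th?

The 3rd of C#7#9 is E#; the 7th of G#9 is F#.
2 letter names make it a second; at 1 semitone (a half step narrower than major) the quality is minor.

m2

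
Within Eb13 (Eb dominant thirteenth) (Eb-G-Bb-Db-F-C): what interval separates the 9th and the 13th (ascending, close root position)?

perfect fifth

So we need the interval from F up to C.
F up to C spans 5 letter names and 7 semitones — a perfect fifth.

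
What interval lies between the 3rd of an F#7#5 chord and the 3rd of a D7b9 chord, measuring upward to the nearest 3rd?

The 3rd of F#7#5 is A#; the 3rd of D7b9 is F#.
6 letter names make it a sixth; at 8 semitones (a half step narrower than major) the quality is minor.

minor sixth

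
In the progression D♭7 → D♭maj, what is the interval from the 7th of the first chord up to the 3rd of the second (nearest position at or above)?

augmented fourth

The 7th of D♭7 is C♭; the 3rd of D♭maj is F.
C♭ up to F is 6 semitones, a half step wider than a perfect fourth, so the interval is augmented.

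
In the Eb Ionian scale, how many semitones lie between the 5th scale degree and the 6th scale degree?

The scale is Eb F G Ab Bb C D.
Bb up to C is a major second — 2 semitones.

2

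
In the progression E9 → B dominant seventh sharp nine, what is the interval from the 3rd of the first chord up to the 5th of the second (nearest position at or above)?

minor seventh

The 3rd of E9 is G♯; the 5th of B dominant seventh sharp nine is F♯.
7 letter names make it a seventh; at 10 semitones (a half step narrower than major) the quality is minor.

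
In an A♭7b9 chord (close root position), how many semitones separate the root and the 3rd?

A♭ dominant seventh flat nine: A♭–C–E♭–G♭–B𝄫.
A♭ to C is a major third: 4 semitones.

4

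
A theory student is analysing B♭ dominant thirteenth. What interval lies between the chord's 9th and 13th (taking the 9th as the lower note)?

perfect 5th

B♭13 is spelled B♭-D-F-A♭-C-G.
The 9th is C and the 13th is G.
Counting 5 letters and 7 half steps from C gives a perfect fifth.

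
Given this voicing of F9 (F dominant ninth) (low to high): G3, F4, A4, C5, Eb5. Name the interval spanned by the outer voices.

minor thirteenth

The outer voices are G3 and Eb5.
From G to Eb: 20 semitones over a thirteenth = minor.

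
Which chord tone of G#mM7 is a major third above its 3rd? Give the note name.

G#m(maj7) is spelled G# B D# F##.
The 3rd is B. A major third above B is D#.
D# is the chord's 5th.

D#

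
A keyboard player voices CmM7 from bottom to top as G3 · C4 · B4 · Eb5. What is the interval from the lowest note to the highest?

The outer voices are G3 and Eb5.
13 letter names make it a thirteenth; at 20 semitones (a half step narrower than major) the quality is minor.

minor thirteenth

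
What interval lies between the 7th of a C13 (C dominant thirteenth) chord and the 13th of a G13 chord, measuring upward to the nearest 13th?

The 7th of C13 (C dominant thirteenth) is Bb; the 13th of G13 is E.
From Bb to E: 6 semitones over a fourth = augmented.

augmented 4th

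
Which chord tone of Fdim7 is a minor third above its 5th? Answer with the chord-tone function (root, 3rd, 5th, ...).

7th

F diminished seventh is spelled F A♭ C♭ E𝄫.
The 5th is C♭. A minor third above C♭ is E𝄫.
E𝄫 is the chord's 7th.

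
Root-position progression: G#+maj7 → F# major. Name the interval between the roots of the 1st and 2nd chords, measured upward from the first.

minor seventh

The roots are G# and F#.
From G# to F#: 10 semitones over a seventh = minor.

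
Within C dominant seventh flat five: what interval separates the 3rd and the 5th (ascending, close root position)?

The chord tones of C7b5 are C–E–Gb–Bb.
3rd = E; 5th = Gb.
E up to Gb is 2 semitones, a whole step narrower than a major third, so the interval is diminished.

d3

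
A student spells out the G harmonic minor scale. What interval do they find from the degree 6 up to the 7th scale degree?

augmented 2nd

The scale runs G A B♭ C D E♭ F♯.
So we need the interval from E♭ up to F♯.
2 letter names make it a second; at 3 semitones (a half step wider than major) the quality is augmented.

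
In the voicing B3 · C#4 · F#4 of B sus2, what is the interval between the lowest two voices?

major second

Those voices are B3 and C#4.
Counting 2 letters and 2 half steps from B gives a major second.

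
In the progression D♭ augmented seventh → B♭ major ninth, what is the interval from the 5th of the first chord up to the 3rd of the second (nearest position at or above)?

D♭ augmented seventh has A as its 5th, and B♭ major ninth has D as its 3rd.
A up to D spans 4 letter names and 5 semitones — a perfect fourth.

perfect 4th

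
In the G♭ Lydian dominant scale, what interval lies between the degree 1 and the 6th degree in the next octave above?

major thirteenth

Spelling the G♭ Lydian dominant scale: G♭ A♭ B♭ C D♭ E♭ F♭.
That puts G♭ below E♭.
G♭ up to E♭ spans 13 letter names and 21 semitones — a major thirteenth.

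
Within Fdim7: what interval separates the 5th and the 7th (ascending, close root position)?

Fdim7: F, A♭, C♭, E𝄫.
The 5th is C♭ and the 7th is E𝄫.
From C♭ to E𝄫: 3 semitones over a third = minor.

minor third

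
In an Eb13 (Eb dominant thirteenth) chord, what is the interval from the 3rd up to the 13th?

Eb13 is spelled Eb, G, Bb, Db, F, C.
The 3rd is G and the 13th is C.
Counting 11 letters and 17 half steps from G gives a perfect eleventh.

perfect eleventh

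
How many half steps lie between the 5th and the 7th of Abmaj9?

Spelling the chord: Ab C Eb G Bb.
Eb to G is a major third: 4 semitones.

4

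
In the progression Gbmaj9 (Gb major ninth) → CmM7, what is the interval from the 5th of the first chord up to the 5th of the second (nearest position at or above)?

augmented fourth

Gbmaj9 (Gb major ninth) has Db as its 5th, and CmM7 has G as its 5th.
Db up to G is 6 semitones, a half step wider than a perfect fourth, so the interval is augmented.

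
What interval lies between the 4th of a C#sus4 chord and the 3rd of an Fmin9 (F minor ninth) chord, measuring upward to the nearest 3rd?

diminished third

C#sus4 has F# as its 4th, and Fmin9 (F minor ninth) has Ab as its 3rd.
From F# to Ab: 2 semitones over a third = diminished.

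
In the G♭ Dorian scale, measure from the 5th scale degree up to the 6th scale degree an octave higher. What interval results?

major 9th

The scale runs G♭ A♭ B𝄫 C♭ D♭ E♭ F♭.
The 5th scale degree is D♭ and the 6th scale degree (up an octave) is E♭.
Counting 9 letters and 14 half steps from D♭ gives a major ninth.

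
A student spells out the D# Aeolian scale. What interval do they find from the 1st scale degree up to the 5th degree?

perfect 5th

D# natural minor: D# E# F# G# A# B C#.
That puts D# below A#.
From D# to A# is 7 semitones, exactly the perfect fifth.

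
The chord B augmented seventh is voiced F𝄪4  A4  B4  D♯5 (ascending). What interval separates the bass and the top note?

The outer voices are F𝄪4 and D♯5.
F𝄪 up to D♯ is 8 semitones, a half step narrower than a major sixth, so the interval is minor.

minor sixth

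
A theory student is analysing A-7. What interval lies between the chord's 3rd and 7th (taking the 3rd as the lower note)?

Spelling the chord: A-C-E-G.
The 3rd is C and the 7th is G.
From C to G is 7 semitones, exactly the perfect fifth.

perfect 5th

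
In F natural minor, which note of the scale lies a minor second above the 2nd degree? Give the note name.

The scale is F G Ab Bb C Db Eb.
The 2nd degree is G; a minor second above that is Ab — scale degree 3.

Ab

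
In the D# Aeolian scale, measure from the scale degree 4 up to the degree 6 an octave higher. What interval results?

The scale runs D# E# F# G# A# B C#.
The scale degree 4 is G# and the 6th scale degree (up an octave) is B.
From G# to B: 15 semitones over a tenth = minor.

m10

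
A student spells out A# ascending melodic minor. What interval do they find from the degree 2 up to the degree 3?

m2

The scale runs A# B# C# D# E# F## G##.
Degree 2 = B#; scale degree 3 = C#.
B# up to C# is 1 semitone, a half step narrower than a major second, so the interval is minor.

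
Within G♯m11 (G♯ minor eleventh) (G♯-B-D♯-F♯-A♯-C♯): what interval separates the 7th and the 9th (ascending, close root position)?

M3

That puts F♯ below A♯.
From F♯ to A♯ is 4 semitones, exactly the major third.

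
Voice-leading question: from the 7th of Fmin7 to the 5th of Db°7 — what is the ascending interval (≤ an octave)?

The 7th of Fmin7 is Eb; the 5th of Db°7 is Abb.
Eb up to Abb is 4 semitones, a half step narrower than a perfect fourth, so the interval is diminished.

diminished fourth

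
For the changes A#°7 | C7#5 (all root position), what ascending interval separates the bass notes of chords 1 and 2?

d3

The roots are A# and C.
3 letter names make it a third; at 2 semitones (a whole step narrower than major) the quality is diminished.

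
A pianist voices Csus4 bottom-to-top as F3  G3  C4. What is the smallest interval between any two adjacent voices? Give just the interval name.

Adjacent intervals: F3→G3 = major second; G3→C4 = perfect fourth.
The smallest is F3 to G3, a major second (2 semitones).

major second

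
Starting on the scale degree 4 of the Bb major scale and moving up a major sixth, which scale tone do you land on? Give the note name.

C

The scale is Bb C D Eb F G A.
The scale degree 4 is Eb; a major sixth above that is C — scale degree 2.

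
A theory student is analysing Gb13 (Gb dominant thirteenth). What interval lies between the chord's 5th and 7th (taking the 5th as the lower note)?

Gb dominant thirteenth: Gb–Bb–Db–Fb–Ab–Eb.
So we need the interval from Db up to Fb.
Db up to Fb is 3 semitones, a half step narrower than a major third, so the interval is minor.

minor 3rd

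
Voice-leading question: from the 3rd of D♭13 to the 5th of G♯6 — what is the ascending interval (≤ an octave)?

A6

The 3rd of D♭13 is F; the 5th of G♯6 is D♯.
6 letter names make it a sixth; at 10 semitones (a half step wider than major) the quality is augmented.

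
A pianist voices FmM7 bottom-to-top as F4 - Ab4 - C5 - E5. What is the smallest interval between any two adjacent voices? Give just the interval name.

minor third

Adjacent intervals: F4→Ab4 = minor third; Ab4→C5 = major third; C5→E5 = major third.
The smallest is F4 to Ab4, a minor third (3 semitones).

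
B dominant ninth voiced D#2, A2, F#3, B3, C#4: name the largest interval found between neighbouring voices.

Adjacent intervals: D#2→A2 = diminished fifth; A2→F#3 = major sixth; F#3→B3 = perfect fourth; B3→C#4 = major second.
The largest is A2 to F#3, a major sixth (9 semitones).

major sixth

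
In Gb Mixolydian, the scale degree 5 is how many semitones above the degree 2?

The scale is Gb Ab Bb Cb Db Eb Fb.
Ab up to Db is a perfect fourth — 5 semitones.

5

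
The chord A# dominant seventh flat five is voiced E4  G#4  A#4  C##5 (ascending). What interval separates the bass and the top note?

augmented 6th

The outer voices are E4 and C##5.
6 letter names make it a sixth; at 10 semitones (a half step wider than major) the quality is augmented.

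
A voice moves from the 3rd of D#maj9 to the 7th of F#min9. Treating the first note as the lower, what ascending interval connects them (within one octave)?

The 3rd of D#maj9 is F##; the 7th of F#min9 is E.
F## up to E is 9 semitones, a whole step narrower than a major seventh, so the interval is diminished.

diminished seventh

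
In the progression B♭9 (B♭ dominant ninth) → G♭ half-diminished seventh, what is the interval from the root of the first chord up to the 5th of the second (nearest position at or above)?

diminished 3rd

B♭9 (B♭ dominant ninth) has B♭ as its root, and G♭ half-diminished seventh has D𝄫 as its 5th.
3 letter names make it a third; at 2 semitones (a whole step narrower than major) the quality is diminished.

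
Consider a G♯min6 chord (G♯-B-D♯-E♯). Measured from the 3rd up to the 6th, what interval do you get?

3rd = B; 6th = E♯.
From B to E♯: 6 semitones over a fourth = augmented.

A4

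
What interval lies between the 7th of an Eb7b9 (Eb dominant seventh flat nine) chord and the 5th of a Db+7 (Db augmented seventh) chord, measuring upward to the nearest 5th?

Eb7b9 (Eb dominant seventh flat nine) has Db as its 7th, and Db+7 (Db augmented seventh) has A as its 5th.
Db up to A is 8 semitones, a half step wider than a perfect fifth, so the interval is augmented.

augmented fifth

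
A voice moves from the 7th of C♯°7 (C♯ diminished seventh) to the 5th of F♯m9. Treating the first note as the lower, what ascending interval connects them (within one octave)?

A2

C♯°7 (C♯ diminished seventh) has B♭ as its 7th, and F♯m9 has C♯ as its 5th.
B♭ up to C♯ is 3 semitones, a half step wider than a major second, so the interval is augmented.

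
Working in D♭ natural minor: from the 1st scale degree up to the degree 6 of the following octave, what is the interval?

Spelling D♭ natural minor: D♭ E♭ F♭ G♭ A♭ B𝄫 C♭.
That puts D♭ below B𝄫.
D♭ up to B𝄫 is 20 semitones, a half step narrower than a major thirteenth, so the interval is minor.

minor thirteenth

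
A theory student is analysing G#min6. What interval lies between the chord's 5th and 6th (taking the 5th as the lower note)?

G#min6 is spelled G#, B, D#, E#.
The 5th is D# and the 6th is E#.
Counting 2 letters and 2 half steps from D# gives a major second.

major second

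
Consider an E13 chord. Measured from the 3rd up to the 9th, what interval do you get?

E13 (E dominant thirteenth) is spelled E–G#–B–D–F#–C#.
So we need the interval from G# up to F#.
7 letter names make it a seventh; at 10 semitones (a half step narrower than major) the quality is minor.

minor seventh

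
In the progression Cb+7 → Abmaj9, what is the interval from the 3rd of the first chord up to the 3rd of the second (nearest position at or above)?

major sixth

The 3rd of Cb+7 is Eb; the 3rd of Abmaj9 is C.
Eb up to C spans 6 letter names and 9 semitones — a major sixth.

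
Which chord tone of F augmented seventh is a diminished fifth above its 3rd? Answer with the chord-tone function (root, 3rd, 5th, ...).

7th

F7#5 (F augmented seventh): F A C# Eb.
The 3rd is A. A diminished fifth above A is Eb.
Eb is the chord's 7th.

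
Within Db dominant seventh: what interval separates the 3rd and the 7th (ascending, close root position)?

The chord tones of Db7 are Db, F, Ab, Cb.
The 3rd is F and the 7th is Cb.
From F to Cb: 6 semitones over a fifth = diminished.
This 3–7 tritone is the characteristic tension at the heart of the dominant sound.

d5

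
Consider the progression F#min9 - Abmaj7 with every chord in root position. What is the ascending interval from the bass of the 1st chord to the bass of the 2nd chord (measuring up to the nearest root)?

diminished third

The roots are F# and Ab.
3 letter names make it a third; at 2 semitones (a whole step narrower than major) the quality is diminished.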